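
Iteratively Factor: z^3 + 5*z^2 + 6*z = (z + 3)*(z^2 + 2*z) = (z + 2)*(z + 3)*(z)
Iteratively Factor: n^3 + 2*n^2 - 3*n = (n)*(n^2 + 2*n - 3) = n*(n - 1)*(n + 3)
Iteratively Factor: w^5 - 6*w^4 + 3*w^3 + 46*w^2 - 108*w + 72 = (w - 2)*(w^4 - 4*w^3 - 5*w^2 + 36*w - 36) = (w - 2)*(w + 3)*(w^3 - 7*w^2 + 16*w - 12) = (w - 2)^2*(w + 3)*(w^2 - 5*w + 6) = (w - 2)^3*(w + 3)*(w - 3)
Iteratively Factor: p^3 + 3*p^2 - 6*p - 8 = (p + 1)*(p^2 + 2*p - 8) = (p + 1)*(p + 4)*(p - 2)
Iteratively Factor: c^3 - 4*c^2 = (c)*(c^2 - 4*c) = c*(c - 4)*(c)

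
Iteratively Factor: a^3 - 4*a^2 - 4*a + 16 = (a - 4)*(a^2 - 4) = (a - 4)*(a - 2)*(a + 2)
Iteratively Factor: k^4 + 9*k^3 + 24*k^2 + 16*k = (k + 1)*(k^3 + 8*k^2 + 16*k) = k*(k + 1)*(k^2 + 8*k + 16) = k*(k + 1)*(k + 4)*(k + 4)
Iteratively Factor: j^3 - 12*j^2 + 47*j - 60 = (j - 5)*(j^2 - 7*j + 12) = (j - 5)*(j - 4)*(j - 3)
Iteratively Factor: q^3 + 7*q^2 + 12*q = (q + 4)*(q^2 + 3*q) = q*(q + 4)*(q + 3)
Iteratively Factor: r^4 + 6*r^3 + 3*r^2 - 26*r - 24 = (r + 3)*(r^3 + 3*r^2 - 6*r - 8) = (r - 2)*(r + 3)*(r^2 + 5*r + 4) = (r - 2)*(r + 1)*(r + 3)*(r + 4)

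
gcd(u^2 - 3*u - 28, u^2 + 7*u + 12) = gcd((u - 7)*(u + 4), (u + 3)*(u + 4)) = u + 4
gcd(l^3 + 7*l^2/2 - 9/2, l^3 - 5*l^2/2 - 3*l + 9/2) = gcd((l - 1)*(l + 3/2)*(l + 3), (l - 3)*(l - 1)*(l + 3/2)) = l^2 + l/2 - 3/2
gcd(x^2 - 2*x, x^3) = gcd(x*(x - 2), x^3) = x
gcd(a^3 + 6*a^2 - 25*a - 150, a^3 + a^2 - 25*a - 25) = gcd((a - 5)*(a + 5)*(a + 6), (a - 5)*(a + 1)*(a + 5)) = a^2 - 25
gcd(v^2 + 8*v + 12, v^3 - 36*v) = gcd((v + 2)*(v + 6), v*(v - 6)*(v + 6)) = v + 6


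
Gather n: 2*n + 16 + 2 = 2*n + 18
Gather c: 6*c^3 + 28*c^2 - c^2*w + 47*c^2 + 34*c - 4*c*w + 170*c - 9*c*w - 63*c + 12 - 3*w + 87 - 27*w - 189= 6*c^3 + c^2*(75 - w) + c*(141 - 13*w) - 30*w - 90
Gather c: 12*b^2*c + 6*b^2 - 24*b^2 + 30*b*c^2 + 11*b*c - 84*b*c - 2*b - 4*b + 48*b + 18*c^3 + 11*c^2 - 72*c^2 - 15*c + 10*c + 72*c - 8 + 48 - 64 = -18*b^2 + 42*b + 18*c^3 + c^2*(30*b - 61) + c*(12*b^2 - 73*b + 67) - 24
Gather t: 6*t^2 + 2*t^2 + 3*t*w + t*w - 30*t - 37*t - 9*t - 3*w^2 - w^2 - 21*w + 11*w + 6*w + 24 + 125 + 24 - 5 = 8*t^2 + t*(4*w - 76) - 4*w^2 - 4*w + 168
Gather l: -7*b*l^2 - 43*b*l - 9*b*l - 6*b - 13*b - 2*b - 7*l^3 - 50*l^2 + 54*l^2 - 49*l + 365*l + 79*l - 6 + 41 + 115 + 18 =-21*b - 7*l^3 + l^2*(4 - 7*b) + l*(395 - 52*b) + 168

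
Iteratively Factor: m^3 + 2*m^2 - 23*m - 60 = (m + 4)*(m^2 - 2*m - 15) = (m - 5)*(m + 4)*(m + 3)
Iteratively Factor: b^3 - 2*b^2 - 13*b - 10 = (b - 5)*(b^2 + 3*b + 2) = (b - 5)*(b + 2)*(b + 1)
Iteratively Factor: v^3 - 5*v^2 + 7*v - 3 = (v - 1)*(v^2 - 4*v + 3) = (v - 1)^2*(v - 3)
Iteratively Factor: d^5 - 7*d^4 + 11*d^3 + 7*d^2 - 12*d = (d - 1)*(d^4 - 6*d^3 + 5*d^2 + 12*d) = (d - 3)*(d - 1)*(d^3 - 3*d^2 - 4*d) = (d - 3)*(d - 1)*(d + 1)*(d^2 - 4*d) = d*(d - 3)*(d - 1)*(d + 1)*(d - 4)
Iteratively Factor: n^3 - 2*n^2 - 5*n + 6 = (n + 2)*(n^2 - 4*n + 3) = (n - 3)*(n + 2)*(n - 1)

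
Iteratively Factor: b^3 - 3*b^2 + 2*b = (b - 2)*(b^2 - b) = (b - 2)*(b - 1)*(b)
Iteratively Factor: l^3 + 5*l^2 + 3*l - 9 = (l + 3)*(l^2 + 2*l - 3) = (l - 1)*(l + 3)*(l + 3)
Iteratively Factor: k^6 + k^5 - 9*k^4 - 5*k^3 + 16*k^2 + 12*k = (k - 2)*(k^5 + 3*k^4 - 3*k^3 - 11*k^2 - 6*k) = k*(k - 2)*(k^4 + 3*k^3 - 3*k^2 - 11*k - 6) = k*(k - 2)^2*(k^3 + 5*k^2 + 7*k + 3) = k*(k - 2)^2*(k + 3)*(k^2 + 2*k + 1) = k*(k - 2)^2*(k + 1)*(k + 3)*(k + 1)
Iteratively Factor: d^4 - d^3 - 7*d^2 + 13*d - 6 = (d - 1)*(d^3 - 7*d + 6) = (d - 1)*(d + 3)*(d^2 - 3*d + 2) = (d - 1)^2*(d + 3)*(d - 2)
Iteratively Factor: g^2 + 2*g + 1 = (g + 1)*(g + 1)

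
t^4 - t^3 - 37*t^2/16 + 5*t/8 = t*(t - 2)*(t - 1/4)*(t + 5/4)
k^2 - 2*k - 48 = (k - 8)*(k + 6)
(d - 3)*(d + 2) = d^2 - d - 6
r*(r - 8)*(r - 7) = r^3 - 15*r^2 + 56*r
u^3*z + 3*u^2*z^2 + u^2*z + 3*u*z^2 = u*(u + 3*z)*(u*z + z)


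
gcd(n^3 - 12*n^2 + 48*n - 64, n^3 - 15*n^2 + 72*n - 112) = n^2 - 8*n + 16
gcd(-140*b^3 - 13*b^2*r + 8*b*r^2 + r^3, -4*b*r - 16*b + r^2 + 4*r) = -4*b + r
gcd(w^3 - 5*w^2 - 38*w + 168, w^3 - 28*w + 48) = w^2 + 2*w - 24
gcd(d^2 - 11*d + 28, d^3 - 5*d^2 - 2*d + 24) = d - 4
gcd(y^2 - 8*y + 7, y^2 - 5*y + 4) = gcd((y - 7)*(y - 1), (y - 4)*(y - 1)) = y - 1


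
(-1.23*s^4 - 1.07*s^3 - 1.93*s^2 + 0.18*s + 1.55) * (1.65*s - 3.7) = -2.0295*s^5 + 2.7855*s^4 + 0.774500000000001*s^3 + 7.438*s^2 + 1.8915*s - 5.735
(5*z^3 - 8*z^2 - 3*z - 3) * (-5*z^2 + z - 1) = -25*z^5 + 45*z^4 + 2*z^3 + 20*z^2 + 3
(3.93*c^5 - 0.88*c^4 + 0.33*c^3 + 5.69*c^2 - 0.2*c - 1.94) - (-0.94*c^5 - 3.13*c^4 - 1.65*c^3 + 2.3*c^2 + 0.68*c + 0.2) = 4.87*c^5 + 2.25*c^4 + 1.98*c^3 + 3.39*c^2 - 0.88*c - 2.14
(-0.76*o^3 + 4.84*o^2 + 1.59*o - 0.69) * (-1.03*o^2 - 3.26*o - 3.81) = 0.7828*o^5 - 2.5076*o^4 - 14.5205*o^3 - 22.9131*o^2 - 3.8085*o + 2.6289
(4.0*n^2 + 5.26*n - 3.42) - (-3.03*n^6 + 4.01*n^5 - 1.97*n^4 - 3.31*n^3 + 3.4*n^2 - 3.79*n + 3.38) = 3.03*n^6 - 4.01*n^5 + 1.97*n^4 + 3.31*n^3 + 0.6*n^2 + 9.05*n - 6.8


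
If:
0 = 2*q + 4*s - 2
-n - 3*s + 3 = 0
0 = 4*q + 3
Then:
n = 3/8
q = -3/4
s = 7/8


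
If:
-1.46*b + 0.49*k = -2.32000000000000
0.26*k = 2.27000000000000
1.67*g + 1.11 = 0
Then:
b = 4.52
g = -0.66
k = 8.73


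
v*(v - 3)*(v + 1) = v^3 - 2*v^2 - 3*v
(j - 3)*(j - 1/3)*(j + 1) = j^3 - 7*j^2/3 - 7*j/3 + 1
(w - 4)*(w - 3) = w^2 - 7*w + 12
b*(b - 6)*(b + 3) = b^3 - 3*b^2 - 18*b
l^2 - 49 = (l - 7)*(l + 7)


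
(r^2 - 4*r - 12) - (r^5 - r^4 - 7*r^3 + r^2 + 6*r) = -r^5 + r^4 + 7*r^3 - 10*r - 12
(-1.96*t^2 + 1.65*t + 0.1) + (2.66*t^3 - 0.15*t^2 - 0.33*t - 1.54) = 2.66*t^3 - 2.11*t^2 + 1.32*t - 1.44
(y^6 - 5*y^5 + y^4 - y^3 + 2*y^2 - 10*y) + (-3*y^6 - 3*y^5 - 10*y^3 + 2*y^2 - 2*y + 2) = -2*y^6 - 8*y^5 + y^4 - 11*y^3 + 4*y^2 - 12*y + 2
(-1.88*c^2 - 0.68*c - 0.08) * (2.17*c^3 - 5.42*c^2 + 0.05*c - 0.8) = -4.0796*c^5 + 8.714*c^4 + 3.418*c^3 + 1.9036*c^2 + 0.54*c + 0.064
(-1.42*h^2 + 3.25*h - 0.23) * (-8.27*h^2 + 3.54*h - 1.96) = 11.7434*h^4 - 31.9043*h^3 + 16.1903*h^2 - 7.1842*h + 0.4508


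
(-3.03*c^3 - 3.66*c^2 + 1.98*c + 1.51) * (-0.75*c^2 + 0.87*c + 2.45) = 2.2725*c^5 + 0.1089*c^4 - 12.0927*c^3 - 8.3769*c^2 + 6.1647*c + 3.6995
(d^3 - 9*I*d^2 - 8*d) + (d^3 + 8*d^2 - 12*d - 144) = 2*d^3 + 8*d^2 - 9*I*d^2 - 20*d - 144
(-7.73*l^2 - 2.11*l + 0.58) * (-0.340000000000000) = 2.6282*l^2 + 0.7174*l - 0.1972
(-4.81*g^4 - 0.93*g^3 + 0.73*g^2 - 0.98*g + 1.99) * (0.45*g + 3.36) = -2.1645*g^5 - 16.5801*g^4 - 2.7963*g^3 + 2.0118*g^2 - 2.3973*g + 6.6864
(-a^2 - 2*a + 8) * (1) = -a^2 - 2*a + 8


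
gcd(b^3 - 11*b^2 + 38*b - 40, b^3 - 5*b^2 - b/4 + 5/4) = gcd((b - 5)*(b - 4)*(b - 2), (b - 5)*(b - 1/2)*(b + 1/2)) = b - 5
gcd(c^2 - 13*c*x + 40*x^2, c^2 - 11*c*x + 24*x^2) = -c + 8*x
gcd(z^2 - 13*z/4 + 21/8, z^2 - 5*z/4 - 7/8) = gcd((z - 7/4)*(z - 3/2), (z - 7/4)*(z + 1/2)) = z - 7/4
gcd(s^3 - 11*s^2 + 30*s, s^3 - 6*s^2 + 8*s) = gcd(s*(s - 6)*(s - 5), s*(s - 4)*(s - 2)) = s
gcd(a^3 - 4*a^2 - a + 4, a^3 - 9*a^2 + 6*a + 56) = a - 4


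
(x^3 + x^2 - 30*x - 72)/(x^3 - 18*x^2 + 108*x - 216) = (x^2 + 7*x + 12)/(x^2 - 12*x + 36)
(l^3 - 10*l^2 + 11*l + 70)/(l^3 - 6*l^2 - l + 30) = (l - 7)/(l - 3)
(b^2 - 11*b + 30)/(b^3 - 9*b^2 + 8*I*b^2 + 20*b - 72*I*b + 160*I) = (b - 6)/(b^2 + b*(-4 + 8*I) - 32*I)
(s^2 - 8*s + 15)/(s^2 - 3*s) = (s - 5)/s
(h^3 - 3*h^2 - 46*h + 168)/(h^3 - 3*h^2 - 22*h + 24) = (h^2 + 3*h - 28)/(h^2 + 3*h - 4)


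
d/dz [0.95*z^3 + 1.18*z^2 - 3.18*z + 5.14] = 2.85*z^2 + 2.36*z - 3.18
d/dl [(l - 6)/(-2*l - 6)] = -9/(2*(l + 3)^2)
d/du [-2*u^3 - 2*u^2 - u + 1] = -6*u^2 - 4*u - 1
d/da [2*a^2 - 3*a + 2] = 4*a - 3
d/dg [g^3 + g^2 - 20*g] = 3*g^2 + 2*g - 20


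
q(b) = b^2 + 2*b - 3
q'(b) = 2*b + 2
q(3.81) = 19.14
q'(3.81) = 9.62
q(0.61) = -1.41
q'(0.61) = 3.22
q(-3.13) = 0.54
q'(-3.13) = -4.26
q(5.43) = 37.34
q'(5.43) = 12.86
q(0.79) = -0.80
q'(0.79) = 3.58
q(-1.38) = -3.86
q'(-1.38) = -0.76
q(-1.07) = -4.00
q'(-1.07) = -0.14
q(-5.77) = 18.75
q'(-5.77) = -9.54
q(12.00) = 165.00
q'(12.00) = 26.00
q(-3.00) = 0.00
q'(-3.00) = -4.00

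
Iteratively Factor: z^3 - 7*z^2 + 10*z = (z - 2)*(z^2 - 5*z) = z*(z - 2)*(z - 5)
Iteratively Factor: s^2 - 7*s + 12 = (s - 3)*(s - 4)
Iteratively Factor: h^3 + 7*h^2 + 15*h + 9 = (h + 1)*(h^2 + 6*h + 9) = (h + 1)*(h + 3)*(h + 3)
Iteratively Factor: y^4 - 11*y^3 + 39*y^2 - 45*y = (y)*(y^3 - 11*y^2 + 39*y - 45) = y*(y - 3)*(y^2 - 8*y + 15) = y*(y - 3)^2*(y - 5)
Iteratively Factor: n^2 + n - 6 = (n + 3)*(n - 2)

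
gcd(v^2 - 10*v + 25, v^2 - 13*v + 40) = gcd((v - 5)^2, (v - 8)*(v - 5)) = v - 5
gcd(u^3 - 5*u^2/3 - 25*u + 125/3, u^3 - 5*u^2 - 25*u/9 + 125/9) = u^2 - 20*u/3 + 25/3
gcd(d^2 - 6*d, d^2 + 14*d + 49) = 1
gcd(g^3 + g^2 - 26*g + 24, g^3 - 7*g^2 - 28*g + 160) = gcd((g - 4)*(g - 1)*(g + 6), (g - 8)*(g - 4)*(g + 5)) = g - 4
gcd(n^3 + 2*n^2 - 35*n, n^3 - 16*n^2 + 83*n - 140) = n - 5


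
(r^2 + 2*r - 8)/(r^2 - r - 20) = (r - 2)/(r - 5)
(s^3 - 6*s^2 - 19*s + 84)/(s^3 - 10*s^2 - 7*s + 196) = (s - 3)/(s - 7)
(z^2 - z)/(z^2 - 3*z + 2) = z/(z - 2)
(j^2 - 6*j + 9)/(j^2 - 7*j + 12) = (j - 3)/(j - 4)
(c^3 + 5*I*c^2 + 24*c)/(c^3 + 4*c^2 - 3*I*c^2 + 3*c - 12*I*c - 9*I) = c*(c + 8*I)/(c^2 + 4*c + 3)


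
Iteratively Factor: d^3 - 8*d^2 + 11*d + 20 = (d + 1)*(d^2 - 9*d + 20) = (d - 5)*(d + 1)*(d - 4)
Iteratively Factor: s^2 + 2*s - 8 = (s - 2)*(s + 4)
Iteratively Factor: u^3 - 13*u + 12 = (u + 4)*(u^2 - 4*u + 3) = (u - 3)*(u + 4)*(u - 1)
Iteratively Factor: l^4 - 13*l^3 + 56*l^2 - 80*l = (l - 4)*(l^3 - 9*l^2 + 20*l) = l*(l - 4)*(l^2 - 9*l + 20) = l*(l - 5)*(l - 4)*(l - 4)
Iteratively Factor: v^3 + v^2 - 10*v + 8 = (v - 1)*(v^2 + 2*v - 8) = (v - 1)*(v + 4)*(v - 2)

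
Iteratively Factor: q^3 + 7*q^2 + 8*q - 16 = (q + 4)*(q^2 + 3*q - 4) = (q - 1)*(q + 4)*(q + 4)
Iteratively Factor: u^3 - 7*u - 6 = (u + 2)*(u^2 - 2*u - 3) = (u + 1)*(u + 2)*(u - 3)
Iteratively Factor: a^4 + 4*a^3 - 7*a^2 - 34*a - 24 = (a + 1)*(a^3 + 3*a^2 - 10*a - 24) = (a + 1)*(a + 2)*(a^2 + a - 12) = (a + 1)*(a + 2)*(a + 4)*(a - 3)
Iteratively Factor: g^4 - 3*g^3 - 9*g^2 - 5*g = (g - 5)*(g^3 + 2*g^2 + g) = (g - 5)*(g + 1)*(g^2 + g) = (g - 5)*(g + 1)^2*(g)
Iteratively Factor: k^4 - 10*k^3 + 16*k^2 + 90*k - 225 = (k - 5)*(k^3 - 5*k^2 - 9*k + 45) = (k - 5)*(k - 3)*(k^2 - 2*k - 15) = (k - 5)*(k - 3)*(k + 3)*(k - 5)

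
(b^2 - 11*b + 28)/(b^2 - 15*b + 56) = (b - 4)/(b - 8)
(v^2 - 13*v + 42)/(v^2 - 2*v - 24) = (v - 7)/(v + 4)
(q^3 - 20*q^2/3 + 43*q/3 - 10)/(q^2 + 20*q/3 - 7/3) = (3*q^3 - 20*q^2 + 43*q - 30)/(3*q^2 + 20*q - 7)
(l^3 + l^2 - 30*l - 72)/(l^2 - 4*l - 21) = (l^2 - 2*l - 24)/(l - 7)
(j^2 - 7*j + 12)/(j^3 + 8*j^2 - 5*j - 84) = (j - 4)/(j^2 + 11*j + 28)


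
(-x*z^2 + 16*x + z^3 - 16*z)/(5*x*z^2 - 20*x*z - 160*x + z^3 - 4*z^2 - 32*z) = (-x*z + 4*x + z^2 - 4*z)/(5*x*z - 40*x + z^2 - 8*z)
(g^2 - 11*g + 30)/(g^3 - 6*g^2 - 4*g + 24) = (g - 5)/(g^2 - 4)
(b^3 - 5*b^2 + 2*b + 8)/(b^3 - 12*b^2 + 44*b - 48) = (b + 1)/(b - 6)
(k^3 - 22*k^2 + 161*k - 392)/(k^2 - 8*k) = k - 14 + 49/k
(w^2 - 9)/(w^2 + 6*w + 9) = (w - 3)/(w + 3)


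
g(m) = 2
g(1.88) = 2.00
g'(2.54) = 0.00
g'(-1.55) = 0.00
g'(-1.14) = 0.00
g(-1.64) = 2.00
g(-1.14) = 2.00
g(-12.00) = 2.00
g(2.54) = 2.00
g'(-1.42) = 0.00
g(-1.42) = 2.00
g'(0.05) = 0.00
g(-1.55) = 2.00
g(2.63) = 2.00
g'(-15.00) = 0.00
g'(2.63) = 0.00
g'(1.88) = 0.00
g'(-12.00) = 0.00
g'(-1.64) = 0.00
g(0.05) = 2.00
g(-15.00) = 2.00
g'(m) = 0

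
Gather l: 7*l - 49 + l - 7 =8*l - 56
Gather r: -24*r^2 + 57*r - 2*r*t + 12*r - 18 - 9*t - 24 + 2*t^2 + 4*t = -24*r^2 + r*(69 - 2*t) + 2*t^2 - 5*t - 42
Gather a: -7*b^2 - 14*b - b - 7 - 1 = -7*b^2 - 15*b - 8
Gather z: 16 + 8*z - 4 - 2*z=6*z + 12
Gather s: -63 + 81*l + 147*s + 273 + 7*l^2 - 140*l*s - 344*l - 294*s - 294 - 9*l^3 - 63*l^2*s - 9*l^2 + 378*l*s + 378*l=-9*l^3 - 2*l^2 + 115*l + s*(-63*l^2 + 238*l - 147) - 84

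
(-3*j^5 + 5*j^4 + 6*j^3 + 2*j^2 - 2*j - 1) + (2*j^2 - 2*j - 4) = -3*j^5 + 5*j^4 + 6*j^3 + 4*j^2 - 4*j - 5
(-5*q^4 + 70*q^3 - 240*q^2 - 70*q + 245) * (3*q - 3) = -15*q^5 + 225*q^4 - 930*q^3 + 510*q^2 + 945*q - 735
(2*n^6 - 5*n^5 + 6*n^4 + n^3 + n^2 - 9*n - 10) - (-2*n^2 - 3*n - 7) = 2*n^6 - 5*n^5 + 6*n^4 + n^3 + 3*n^2 - 6*n - 3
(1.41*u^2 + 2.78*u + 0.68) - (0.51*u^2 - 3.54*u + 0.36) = 0.9*u^2 + 6.32*u + 0.32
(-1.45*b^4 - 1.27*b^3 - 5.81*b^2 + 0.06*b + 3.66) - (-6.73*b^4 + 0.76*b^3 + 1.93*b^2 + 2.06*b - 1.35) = 5.28*b^4 - 2.03*b^3 - 7.74*b^2 - 2.0*b + 5.01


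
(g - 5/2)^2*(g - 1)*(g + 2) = g^4 - 4*g^3 - 3*g^2/4 + 65*g/4 - 25/2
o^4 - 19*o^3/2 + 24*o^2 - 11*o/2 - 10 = (o - 5)*(o - 4)*(o - 1)*(o + 1/2)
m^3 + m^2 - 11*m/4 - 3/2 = (m - 3/2)*(m + 1/2)*(m + 2)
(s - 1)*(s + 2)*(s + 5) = s^3 + 6*s^2 + 3*s - 10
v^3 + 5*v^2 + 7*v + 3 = (v + 1)^2*(v + 3)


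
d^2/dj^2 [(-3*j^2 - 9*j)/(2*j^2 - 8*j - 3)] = 6*(-28*j^3 - 18*j^2 - 54*j + 63)/(8*j^6 - 96*j^5 + 348*j^4 - 224*j^3 - 522*j^2 - 216*j - 27)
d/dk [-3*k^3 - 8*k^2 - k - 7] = -9*k^2 - 16*k - 1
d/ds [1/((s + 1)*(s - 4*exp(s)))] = (-s + (s + 1)*(4*exp(s) - 1) + 4*exp(s))/((s + 1)^2*(s - 4*exp(s))^2)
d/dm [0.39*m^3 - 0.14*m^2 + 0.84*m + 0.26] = 1.17*m^2 - 0.28*m + 0.84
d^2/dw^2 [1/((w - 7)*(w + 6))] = 2*((w - 7)^2 + (w - 7)*(w + 6) + (w + 6)^2)/((w - 7)^3*(w + 6)^3)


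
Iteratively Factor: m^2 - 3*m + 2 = (m - 2)*(m - 1)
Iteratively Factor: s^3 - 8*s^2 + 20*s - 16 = (s - 2)*(s^2 - 6*s + 8) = (s - 4)*(s - 2)*(s - 2)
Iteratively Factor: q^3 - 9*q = (q - 3)*(q^2 + 3*q) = q*(q - 3)*(q + 3)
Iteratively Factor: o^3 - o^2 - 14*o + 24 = (o + 4)*(o^2 - 5*o + 6) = (o - 2)*(o + 4)*(o - 3)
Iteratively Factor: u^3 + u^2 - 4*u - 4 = (u - 2)*(u^2 + 3*u + 2) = (u - 2)*(u + 2)*(u + 1)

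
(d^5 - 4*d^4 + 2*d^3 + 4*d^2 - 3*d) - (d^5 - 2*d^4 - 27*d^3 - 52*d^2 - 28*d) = -2*d^4 + 29*d^3 + 56*d^2 + 25*d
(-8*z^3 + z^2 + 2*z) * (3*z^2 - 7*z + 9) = -24*z^5 + 59*z^4 - 73*z^3 - 5*z^2 + 18*z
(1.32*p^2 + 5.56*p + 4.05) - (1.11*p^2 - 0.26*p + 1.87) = 0.21*p^2 + 5.82*p + 2.18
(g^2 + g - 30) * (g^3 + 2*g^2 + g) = g^5 + 3*g^4 - 27*g^3 - 59*g^2 - 30*g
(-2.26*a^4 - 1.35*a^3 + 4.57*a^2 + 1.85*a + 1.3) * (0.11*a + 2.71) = -0.2486*a^5 - 6.2731*a^4 - 3.1558*a^3 + 12.5882*a^2 + 5.1565*a + 3.523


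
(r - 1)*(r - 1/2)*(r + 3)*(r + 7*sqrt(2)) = r^4 + 3*r^3/2 + 7*sqrt(2)*r^3 - 4*r^2 + 21*sqrt(2)*r^2/2 - 28*sqrt(2)*r + 3*r/2 + 21*sqrt(2)/2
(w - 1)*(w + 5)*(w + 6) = w^3 + 10*w^2 + 19*w - 30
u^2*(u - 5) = u^3 - 5*u^2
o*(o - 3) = o^2 - 3*o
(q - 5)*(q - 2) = q^2 - 7*q + 10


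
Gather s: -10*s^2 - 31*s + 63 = -10*s^2 - 31*s + 63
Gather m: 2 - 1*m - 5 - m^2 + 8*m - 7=-m^2 + 7*m - 10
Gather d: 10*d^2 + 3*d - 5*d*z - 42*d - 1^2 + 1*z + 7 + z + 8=10*d^2 + d*(-5*z - 39) + 2*z + 14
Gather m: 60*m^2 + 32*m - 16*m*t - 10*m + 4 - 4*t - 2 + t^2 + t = 60*m^2 + m*(22 - 16*t) + t^2 - 3*t + 2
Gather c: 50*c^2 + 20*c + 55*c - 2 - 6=50*c^2 + 75*c - 8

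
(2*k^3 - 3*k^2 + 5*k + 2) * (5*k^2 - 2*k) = 10*k^5 - 19*k^4 + 31*k^3 - 4*k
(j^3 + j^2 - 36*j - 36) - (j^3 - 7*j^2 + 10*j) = 8*j^2 - 46*j - 36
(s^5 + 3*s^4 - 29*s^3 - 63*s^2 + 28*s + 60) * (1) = s^5 + 3*s^4 - 29*s^3 - 63*s^2 + 28*s + 60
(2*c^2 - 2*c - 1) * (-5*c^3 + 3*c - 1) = -10*c^5 + 10*c^4 + 11*c^3 - 8*c^2 - c + 1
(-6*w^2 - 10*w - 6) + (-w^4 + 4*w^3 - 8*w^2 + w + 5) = -w^4 + 4*w^3 - 14*w^2 - 9*w - 1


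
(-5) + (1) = -4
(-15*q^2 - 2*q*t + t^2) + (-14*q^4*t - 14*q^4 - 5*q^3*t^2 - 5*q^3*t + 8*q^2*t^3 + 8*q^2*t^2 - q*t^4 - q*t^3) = -14*q^4*t - 14*q^4 - 5*q^3*t^2 - 5*q^3*t + 8*q^2*t^3 + 8*q^2*t^2 - 15*q^2 - q*t^4 - q*t^3 - 2*q*t + t^2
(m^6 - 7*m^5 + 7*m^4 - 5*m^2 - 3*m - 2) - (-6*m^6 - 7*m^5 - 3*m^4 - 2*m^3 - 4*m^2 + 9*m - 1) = 7*m^6 + 10*m^4 + 2*m^3 - m^2 - 12*m - 1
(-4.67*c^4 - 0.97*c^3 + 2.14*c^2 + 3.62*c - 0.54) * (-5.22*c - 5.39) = 24.3774*c^5 + 30.2347*c^4 - 5.9425*c^3 - 30.431*c^2 - 16.693*c + 2.9106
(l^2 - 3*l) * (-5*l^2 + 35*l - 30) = -5*l^4 + 50*l^3 - 135*l^2 + 90*l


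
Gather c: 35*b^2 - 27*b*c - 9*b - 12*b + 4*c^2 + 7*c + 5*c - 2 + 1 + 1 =35*b^2 - 21*b + 4*c^2 + c*(12 - 27*b)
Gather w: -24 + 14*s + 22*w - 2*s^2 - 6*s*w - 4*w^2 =-2*s^2 + 14*s - 4*w^2 + w*(22 - 6*s) - 24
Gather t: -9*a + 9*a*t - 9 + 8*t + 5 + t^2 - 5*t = -9*a + t^2 + t*(9*a + 3) - 4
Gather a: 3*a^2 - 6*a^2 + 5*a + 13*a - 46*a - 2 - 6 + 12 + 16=-3*a^2 - 28*a + 20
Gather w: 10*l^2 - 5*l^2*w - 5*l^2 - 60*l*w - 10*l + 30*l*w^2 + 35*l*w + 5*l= 5*l^2 + 30*l*w^2 - 5*l + w*(-5*l^2 - 25*l)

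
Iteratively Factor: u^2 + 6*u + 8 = (u + 2)*(u + 4)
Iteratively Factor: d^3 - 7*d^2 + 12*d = (d - 3)*(d^2 - 4*d) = d*(d - 3)*(d - 4)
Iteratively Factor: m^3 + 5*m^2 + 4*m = (m + 4)*(m^2 + m) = (m + 1)*(m + 4)*(m)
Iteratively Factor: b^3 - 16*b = (b)*(b^2 - 16) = b*(b + 4)*(b - 4)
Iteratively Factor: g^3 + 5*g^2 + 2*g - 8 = (g + 4)*(g^2 + g - 2) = (g + 2)*(g + 4)*(g - 1)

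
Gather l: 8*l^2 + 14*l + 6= 8*l^2 + 14*l + 6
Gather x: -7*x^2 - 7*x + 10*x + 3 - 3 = -7*x^2 + 3*x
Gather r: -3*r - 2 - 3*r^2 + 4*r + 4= -3*r^2 + r + 2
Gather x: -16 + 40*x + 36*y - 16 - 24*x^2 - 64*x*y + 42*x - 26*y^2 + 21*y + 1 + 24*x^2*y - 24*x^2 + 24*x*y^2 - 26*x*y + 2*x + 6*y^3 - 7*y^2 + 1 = x^2*(24*y - 48) + x*(24*y^2 - 90*y + 84) + 6*y^3 - 33*y^2 + 57*y - 30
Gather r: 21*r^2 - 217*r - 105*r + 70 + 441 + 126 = 21*r^2 - 322*r + 637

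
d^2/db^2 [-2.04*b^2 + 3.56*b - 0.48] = -4.08000000000000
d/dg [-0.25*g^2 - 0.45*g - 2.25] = -0.5*g - 0.45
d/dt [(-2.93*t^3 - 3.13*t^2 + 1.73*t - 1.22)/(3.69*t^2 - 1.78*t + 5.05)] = (-10.8117*t^4 + 10.4308*t^3 - 45.2018*t^2 - 22.6094*t + 6.5649)/(13.6161*t^4 - 13.1364*t^3 + 40.4374*t^2 - 17.978*t + 25.5025)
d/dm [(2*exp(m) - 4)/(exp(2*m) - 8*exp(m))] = 2*(-exp(2*m) + 4*exp(m) - 16)*exp(-m)/(exp(2*m) - 16*exp(m) + 64)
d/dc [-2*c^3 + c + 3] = 1 - 6*c^2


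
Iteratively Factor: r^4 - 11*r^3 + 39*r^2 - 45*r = (r - 3)*(r^3 - 8*r^2 + 15*r) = (r - 3)^2*(r^2 - 5*r) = r*(r - 3)^2*(r - 5)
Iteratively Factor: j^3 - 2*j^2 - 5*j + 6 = (j - 3)*(j^2 + j - 2) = (j - 3)*(j - 1)*(j + 2)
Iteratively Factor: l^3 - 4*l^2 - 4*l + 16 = (l + 2)*(l^2 - 6*l + 8) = (l - 4)*(l + 2)*(l - 2)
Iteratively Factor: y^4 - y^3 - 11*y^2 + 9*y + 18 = (y - 3)*(y^3 + 2*y^2 - 5*y - 6) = (y - 3)*(y - 2)*(y^2 + 4*y + 3) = (y - 3)*(y - 2)*(y + 3)*(y + 1)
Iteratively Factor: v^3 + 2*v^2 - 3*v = (v - 1)*(v^2 + 3*v) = (v - 1)*(v + 3)*(v)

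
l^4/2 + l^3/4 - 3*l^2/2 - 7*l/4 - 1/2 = (l/2 + 1/2)*(l - 2)*(l + 1/2)*(l + 1)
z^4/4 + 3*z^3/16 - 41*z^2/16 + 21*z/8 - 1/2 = (z/4 + 1)*(z - 2)*(z - 1)*(z - 1/4)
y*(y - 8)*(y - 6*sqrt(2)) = y^3 - 6*sqrt(2)*y^2 - 8*y^2 + 48*sqrt(2)*y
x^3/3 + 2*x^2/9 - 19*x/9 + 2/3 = (x/3 + 1)*(x - 2)*(x - 1/3)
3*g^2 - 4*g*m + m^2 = (-3*g + m)*(-g + m)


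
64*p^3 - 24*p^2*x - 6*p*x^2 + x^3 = (-8*p + x)*(-2*p + x)*(4*p + x)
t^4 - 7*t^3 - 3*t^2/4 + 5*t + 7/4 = (t - 7)*(t - 1)*(t + 1/2)^2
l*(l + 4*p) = l^2 + 4*l*p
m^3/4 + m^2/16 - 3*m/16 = m*(m/4 + 1/4)*(m - 3/4)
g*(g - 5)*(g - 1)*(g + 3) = g^4 - 3*g^3 - 13*g^2 + 15*g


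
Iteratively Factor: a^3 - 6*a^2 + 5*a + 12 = (a - 4)*(a^2 - 2*a - 3) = (a - 4)*(a + 1)*(a - 3)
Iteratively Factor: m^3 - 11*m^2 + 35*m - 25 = (m - 5)*(m^2 - 6*m + 5) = (m - 5)*(m - 1)*(m - 5)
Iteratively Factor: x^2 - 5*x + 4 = (x - 1)*(x - 4)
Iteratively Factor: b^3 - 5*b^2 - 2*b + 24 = (b + 2)*(b^2 - 7*b + 12) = (b - 4)*(b + 2)*(b - 3)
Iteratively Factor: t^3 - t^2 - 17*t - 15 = (t + 1)*(t^2 - 2*t - 15) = (t - 5)*(t + 1)*(t + 3)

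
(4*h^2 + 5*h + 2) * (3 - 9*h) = -36*h^3 - 33*h^2 - 3*h + 6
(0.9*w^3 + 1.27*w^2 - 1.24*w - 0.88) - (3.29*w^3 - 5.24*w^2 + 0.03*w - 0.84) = -2.39*w^3 + 6.51*w^2 - 1.27*w - 0.04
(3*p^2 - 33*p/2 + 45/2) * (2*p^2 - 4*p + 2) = 6*p^4 - 45*p^3 + 117*p^2 - 123*p + 45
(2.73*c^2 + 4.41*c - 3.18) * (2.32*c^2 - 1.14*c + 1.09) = 6.3336*c^4 + 7.119*c^3 - 9.4293*c^2 + 8.4321*c - 3.4662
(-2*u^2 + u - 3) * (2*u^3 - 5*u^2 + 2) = -4*u^5 + 12*u^4 - 11*u^3 + 11*u^2 + 2*u - 6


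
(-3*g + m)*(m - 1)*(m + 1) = -3*g*m^2 + 3*g + m^3 - m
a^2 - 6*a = a*(a - 6)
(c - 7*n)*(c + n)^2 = c^3 - 5*c^2*n - 13*c*n^2 - 7*n^3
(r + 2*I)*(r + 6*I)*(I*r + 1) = I*r^3 - 7*r^2 - 4*I*r - 12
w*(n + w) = n*w + w^2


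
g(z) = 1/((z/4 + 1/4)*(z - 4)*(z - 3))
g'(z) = -1/((z/4 + 1/4)*(z - 4)*(z - 3)^2) - 1/((z/4 + 1/4)*(z - 4)^2*(z - 3)) - 1/(4*(z/4 + 1/4)^2*(z - 4)*(z - 3)) = 4*(-3*z^2 + 12*z - 5)/(z^6 - 12*z^5 + 46*z^4 - 36*z^3 - 119*z^2 + 120*z + 144)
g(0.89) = 0.32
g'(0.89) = 0.09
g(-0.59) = 0.59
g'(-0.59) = -1.15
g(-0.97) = 6.76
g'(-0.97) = -222.19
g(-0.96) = 5.09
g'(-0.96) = -124.97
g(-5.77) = -0.01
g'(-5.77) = -0.00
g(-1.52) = -0.31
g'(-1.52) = -0.72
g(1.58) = 0.45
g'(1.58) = 0.33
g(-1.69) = -0.22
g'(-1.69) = -0.40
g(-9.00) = 0.00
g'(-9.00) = 0.00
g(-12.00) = 0.00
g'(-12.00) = 0.00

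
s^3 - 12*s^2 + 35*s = s*(s - 7)*(s - 5)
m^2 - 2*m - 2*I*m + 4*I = (m - 2)*(m - 2*I)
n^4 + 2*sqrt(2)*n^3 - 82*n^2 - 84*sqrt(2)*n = n*(n - 6*sqrt(2))*(n + sqrt(2))*(n + 7*sqrt(2))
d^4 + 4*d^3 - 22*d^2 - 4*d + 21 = (d - 3)*(d - 1)*(d + 1)*(d + 7)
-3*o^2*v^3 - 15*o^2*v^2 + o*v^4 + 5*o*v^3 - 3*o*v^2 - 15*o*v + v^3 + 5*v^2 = v*(-3*o + v)*(v + 5)*(o*v + 1)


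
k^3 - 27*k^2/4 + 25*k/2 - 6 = (k - 4)*(k - 2)*(k - 3/4)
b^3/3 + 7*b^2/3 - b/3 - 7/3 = (b/3 + 1/3)*(b - 1)*(b + 7)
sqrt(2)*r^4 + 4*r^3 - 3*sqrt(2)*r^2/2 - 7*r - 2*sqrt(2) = (r - sqrt(2))*(r + sqrt(2)/2)*(r + 2*sqrt(2))*(sqrt(2)*r + 1)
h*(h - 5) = h^2 - 5*h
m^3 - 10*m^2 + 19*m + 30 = (m - 6)*(m - 5)*(m + 1)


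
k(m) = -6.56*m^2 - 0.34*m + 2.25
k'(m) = -13.12*m - 0.34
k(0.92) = -3.62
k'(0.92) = -12.41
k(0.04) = 2.23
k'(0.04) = -0.86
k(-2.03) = -24.09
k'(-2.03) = 26.29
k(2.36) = -35.09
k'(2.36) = -31.30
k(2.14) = -28.52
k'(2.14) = -28.42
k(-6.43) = -266.79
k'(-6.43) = 84.02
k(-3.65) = -83.90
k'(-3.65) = 47.55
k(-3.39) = -71.99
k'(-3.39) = 44.14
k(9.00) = -532.17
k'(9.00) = -118.42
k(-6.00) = -231.87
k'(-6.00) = 78.38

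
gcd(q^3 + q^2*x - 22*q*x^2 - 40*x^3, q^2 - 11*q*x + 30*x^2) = -q + 5*x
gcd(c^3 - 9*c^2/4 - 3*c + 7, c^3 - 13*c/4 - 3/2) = c - 2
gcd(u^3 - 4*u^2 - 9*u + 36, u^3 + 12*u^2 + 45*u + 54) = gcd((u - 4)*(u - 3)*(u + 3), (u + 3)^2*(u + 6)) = u + 3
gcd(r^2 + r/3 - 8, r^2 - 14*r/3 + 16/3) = r - 8/3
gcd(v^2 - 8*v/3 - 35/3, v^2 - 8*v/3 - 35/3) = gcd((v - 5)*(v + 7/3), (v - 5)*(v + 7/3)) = v^2 - 8*v/3 - 35/3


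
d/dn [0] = 0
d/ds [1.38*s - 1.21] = 1.38000000000000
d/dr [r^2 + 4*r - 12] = 2*r + 4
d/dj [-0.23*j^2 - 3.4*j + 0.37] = -0.46*j - 3.4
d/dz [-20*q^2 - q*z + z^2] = -q + 2*z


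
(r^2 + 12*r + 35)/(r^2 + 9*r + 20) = (r + 7)/(r + 4)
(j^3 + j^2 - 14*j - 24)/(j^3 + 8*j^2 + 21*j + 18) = (j - 4)/(j + 3)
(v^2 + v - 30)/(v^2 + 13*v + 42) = (v - 5)/(v + 7)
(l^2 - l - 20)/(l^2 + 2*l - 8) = (l - 5)/(l - 2)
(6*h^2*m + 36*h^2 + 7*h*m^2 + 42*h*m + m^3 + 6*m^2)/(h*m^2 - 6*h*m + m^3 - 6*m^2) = (6*h*m + 36*h + m^2 + 6*m)/(m*(m - 6))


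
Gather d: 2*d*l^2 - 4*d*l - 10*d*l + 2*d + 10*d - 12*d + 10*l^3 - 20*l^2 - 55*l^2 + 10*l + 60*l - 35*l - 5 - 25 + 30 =d*(2*l^2 - 14*l) + 10*l^3 - 75*l^2 + 35*l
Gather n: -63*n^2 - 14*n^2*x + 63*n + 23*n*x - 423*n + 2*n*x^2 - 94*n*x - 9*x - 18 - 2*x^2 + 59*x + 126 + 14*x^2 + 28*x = n^2*(-14*x - 63) + n*(2*x^2 - 71*x - 360) + 12*x^2 + 78*x + 108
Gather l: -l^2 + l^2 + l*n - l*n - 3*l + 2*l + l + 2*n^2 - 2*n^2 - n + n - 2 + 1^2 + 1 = 0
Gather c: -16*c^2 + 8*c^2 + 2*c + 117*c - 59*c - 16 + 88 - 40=-8*c^2 + 60*c + 32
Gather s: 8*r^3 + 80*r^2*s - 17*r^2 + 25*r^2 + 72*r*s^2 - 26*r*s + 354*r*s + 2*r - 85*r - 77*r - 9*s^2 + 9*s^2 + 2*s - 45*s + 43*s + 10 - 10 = 8*r^3 + 8*r^2 + 72*r*s^2 - 160*r + s*(80*r^2 + 328*r)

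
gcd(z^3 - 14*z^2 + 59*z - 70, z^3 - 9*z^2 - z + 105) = z^2 - 12*z + 35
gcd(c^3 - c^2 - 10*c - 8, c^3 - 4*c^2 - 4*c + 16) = c^2 - 2*c - 8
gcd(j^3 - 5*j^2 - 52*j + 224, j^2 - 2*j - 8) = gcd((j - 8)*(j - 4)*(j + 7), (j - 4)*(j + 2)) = j - 4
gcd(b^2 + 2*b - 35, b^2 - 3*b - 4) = 1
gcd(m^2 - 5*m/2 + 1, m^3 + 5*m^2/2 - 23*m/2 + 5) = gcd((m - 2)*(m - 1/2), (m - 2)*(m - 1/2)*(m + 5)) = m^2 - 5*m/2 + 1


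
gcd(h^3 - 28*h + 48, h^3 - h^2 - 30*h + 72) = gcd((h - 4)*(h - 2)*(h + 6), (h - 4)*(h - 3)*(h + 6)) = h^2 + 2*h - 24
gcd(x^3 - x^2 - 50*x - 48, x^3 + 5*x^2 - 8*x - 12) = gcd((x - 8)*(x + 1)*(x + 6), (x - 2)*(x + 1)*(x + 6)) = x^2 + 7*x + 6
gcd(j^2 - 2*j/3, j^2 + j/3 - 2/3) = j - 2/3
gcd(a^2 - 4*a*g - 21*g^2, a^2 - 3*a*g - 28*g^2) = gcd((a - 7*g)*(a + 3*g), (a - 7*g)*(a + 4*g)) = a - 7*g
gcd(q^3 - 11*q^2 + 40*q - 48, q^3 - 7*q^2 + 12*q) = q^2 - 7*q + 12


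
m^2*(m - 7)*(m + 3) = m^4 - 4*m^3 - 21*m^2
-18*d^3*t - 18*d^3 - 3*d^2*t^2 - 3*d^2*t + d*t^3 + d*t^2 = (-6*d + t)*(3*d + t)*(d*t + d)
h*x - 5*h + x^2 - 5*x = (h + x)*(x - 5)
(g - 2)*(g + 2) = g^2 - 4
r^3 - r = r*(r - 1)*(r + 1)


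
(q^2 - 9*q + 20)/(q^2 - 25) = (q - 4)/(q + 5)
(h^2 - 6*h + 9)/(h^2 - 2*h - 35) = (-h^2 + 6*h - 9)/(-h^2 + 2*h + 35)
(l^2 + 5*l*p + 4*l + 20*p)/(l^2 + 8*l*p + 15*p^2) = (l + 4)/(l + 3*p)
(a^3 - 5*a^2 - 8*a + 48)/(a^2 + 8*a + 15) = (a^2 - 8*a + 16)/(a + 5)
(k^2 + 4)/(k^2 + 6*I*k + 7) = (k^2 + 4)/(k^2 + 6*I*k + 7)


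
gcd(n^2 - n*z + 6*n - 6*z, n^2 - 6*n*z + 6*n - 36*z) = n + 6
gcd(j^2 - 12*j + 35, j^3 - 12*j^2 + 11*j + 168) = j - 7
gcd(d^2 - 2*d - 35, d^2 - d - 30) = d + 5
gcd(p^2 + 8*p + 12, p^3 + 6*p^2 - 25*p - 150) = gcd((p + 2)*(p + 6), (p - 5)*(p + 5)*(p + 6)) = p + 6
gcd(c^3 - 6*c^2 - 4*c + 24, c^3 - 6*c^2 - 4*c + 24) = c^3 - 6*c^2 - 4*c + 24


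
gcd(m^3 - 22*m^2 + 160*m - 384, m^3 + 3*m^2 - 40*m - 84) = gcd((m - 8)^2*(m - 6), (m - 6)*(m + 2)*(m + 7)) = m - 6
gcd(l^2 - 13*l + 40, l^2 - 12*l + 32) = l - 8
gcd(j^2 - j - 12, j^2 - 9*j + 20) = j - 4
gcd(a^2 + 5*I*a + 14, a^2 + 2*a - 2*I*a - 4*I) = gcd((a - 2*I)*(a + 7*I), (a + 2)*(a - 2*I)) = a - 2*I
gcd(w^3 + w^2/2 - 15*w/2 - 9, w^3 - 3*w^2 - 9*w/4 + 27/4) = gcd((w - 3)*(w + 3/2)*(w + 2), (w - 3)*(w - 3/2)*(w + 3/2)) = w^2 - 3*w/2 - 9/2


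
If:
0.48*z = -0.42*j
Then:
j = -1.14285714285714*z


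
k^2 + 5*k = k*(k + 5)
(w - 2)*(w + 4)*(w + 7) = w^3 + 9*w^2 + 6*w - 56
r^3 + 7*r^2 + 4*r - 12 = (r - 1)*(r + 2)*(r + 6)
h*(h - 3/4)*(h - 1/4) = h^3 - h^2 + 3*h/16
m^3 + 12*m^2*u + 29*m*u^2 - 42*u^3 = (m - u)*(m + 6*u)*(m + 7*u)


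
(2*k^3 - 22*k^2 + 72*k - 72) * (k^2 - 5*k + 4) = 2*k^5 - 32*k^4 + 190*k^3 - 520*k^2 + 648*k - 288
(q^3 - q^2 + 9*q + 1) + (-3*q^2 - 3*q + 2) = q^3 - 4*q^2 + 6*q + 3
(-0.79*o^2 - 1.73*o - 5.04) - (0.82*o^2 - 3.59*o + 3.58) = -1.61*o^2 + 1.86*o - 8.62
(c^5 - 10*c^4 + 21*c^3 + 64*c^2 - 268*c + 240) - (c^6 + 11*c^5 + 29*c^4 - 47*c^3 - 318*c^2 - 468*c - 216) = -c^6 - 10*c^5 - 39*c^4 + 68*c^3 + 382*c^2 + 200*c + 456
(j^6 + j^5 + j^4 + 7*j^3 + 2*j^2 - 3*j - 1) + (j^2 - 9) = j^6 + j^5 + j^4 + 7*j^3 + 3*j^2 - 3*j - 10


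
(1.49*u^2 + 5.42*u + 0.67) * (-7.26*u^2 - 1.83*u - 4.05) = -10.8174*u^4 - 42.0759*u^3 - 20.8173*u^2 - 23.1771*u - 2.7135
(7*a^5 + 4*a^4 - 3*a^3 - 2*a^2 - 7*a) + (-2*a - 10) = 7*a^5 + 4*a^4 - 3*a^3 - 2*a^2 - 9*a - 10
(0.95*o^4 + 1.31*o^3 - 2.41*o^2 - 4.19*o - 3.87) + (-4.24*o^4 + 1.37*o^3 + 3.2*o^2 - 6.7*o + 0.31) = -3.29*o^4 + 2.68*o^3 + 0.79*o^2 - 10.89*o - 3.56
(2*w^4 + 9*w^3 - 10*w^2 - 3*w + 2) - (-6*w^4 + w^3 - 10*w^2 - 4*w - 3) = 8*w^4 + 8*w^3 + w + 5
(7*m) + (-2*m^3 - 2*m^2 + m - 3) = -2*m^3 - 2*m^2 + 8*m - 3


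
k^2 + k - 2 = (k - 1)*(k + 2)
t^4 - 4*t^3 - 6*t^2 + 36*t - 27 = (t - 3)^2*(t - 1)*(t + 3)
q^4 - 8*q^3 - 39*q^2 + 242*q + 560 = (q - 8)*(q - 7)*(q + 2)*(q + 5)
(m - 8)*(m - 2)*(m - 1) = m^3 - 11*m^2 + 26*m - 16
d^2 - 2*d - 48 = (d - 8)*(d + 6)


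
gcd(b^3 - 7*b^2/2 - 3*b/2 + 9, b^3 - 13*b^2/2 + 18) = b^2 - b/2 - 3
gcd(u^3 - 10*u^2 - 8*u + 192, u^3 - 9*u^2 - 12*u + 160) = u^2 - 4*u - 32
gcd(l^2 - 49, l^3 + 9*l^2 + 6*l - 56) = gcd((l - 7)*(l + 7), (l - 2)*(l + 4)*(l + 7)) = l + 7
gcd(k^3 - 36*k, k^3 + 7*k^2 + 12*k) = k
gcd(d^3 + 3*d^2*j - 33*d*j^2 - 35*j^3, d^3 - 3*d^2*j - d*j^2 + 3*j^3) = d + j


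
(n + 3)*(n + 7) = n^2 + 10*n + 21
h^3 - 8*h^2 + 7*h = h*(h - 7)*(h - 1)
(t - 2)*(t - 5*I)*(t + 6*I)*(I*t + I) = I*t^4 - t^3 - I*t^3 + t^2 + 28*I*t^2 + 2*t - 30*I*t - 60*I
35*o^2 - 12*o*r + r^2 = (-7*o + r)*(-5*o + r)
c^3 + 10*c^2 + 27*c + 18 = (c + 1)*(c + 3)*(c + 6)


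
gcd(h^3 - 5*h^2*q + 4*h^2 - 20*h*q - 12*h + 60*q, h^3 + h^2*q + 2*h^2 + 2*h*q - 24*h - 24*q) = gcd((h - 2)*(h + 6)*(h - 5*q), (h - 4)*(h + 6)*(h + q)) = h + 6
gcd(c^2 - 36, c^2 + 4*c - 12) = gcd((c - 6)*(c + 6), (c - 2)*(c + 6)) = c + 6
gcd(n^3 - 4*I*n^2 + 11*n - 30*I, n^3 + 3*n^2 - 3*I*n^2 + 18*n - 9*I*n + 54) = n + 3*I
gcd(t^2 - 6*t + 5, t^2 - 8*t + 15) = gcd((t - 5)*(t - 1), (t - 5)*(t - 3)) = t - 5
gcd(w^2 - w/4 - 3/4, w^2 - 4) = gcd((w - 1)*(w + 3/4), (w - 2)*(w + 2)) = 1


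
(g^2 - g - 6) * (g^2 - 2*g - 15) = g^4 - 3*g^3 - 19*g^2 + 27*g + 90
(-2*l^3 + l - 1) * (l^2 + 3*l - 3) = -2*l^5 - 6*l^4 + 7*l^3 + 2*l^2 - 6*l + 3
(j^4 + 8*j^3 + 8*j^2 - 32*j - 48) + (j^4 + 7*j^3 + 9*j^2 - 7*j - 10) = 2*j^4 + 15*j^3 + 17*j^2 - 39*j - 58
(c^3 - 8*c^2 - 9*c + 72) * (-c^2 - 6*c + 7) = -c^5 + 2*c^4 + 64*c^3 - 74*c^2 - 495*c + 504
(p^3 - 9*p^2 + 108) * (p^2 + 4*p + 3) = p^5 - 5*p^4 - 33*p^3 + 81*p^2 + 432*p + 324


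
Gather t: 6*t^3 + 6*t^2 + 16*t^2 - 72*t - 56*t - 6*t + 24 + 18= 6*t^3 + 22*t^2 - 134*t + 42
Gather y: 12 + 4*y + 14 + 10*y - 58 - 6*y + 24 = 8*y - 8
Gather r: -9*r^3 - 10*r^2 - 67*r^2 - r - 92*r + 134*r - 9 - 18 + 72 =-9*r^3 - 77*r^2 + 41*r + 45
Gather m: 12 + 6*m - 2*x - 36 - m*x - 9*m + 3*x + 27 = m*(-x - 3) + x + 3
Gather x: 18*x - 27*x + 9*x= 0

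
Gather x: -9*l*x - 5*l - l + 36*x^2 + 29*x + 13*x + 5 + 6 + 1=-6*l + 36*x^2 + x*(42 - 9*l) + 12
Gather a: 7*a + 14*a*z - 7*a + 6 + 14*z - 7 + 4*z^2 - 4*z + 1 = 14*a*z + 4*z^2 + 10*z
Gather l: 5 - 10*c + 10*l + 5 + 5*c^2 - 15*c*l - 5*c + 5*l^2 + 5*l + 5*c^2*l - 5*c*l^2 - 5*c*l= 5*c^2 - 15*c + l^2*(5 - 5*c) + l*(5*c^2 - 20*c + 15) + 10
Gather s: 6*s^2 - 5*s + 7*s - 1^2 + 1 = 6*s^2 + 2*s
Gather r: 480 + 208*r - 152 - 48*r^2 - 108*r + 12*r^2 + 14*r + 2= -36*r^2 + 114*r + 330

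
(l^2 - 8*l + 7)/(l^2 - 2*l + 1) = (l - 7)/(l - 1)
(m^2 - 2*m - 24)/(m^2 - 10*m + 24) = (m + 4)/(m - 4)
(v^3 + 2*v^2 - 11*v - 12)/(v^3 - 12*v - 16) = (-v^3 - 2*v^2 + 11*v + 12)/(-v^3 + 12*v + 16)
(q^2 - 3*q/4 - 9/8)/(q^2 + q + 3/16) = 2*(2*q - 3)/(4*q + 1)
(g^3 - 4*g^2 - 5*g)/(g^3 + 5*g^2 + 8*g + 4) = g*(g - 5)/(g^2 + 4*g + 4)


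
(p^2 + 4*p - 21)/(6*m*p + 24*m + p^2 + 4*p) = (p^2 + 4*p - 21)/(6*m*p + 24*m + p^2 + 4*p)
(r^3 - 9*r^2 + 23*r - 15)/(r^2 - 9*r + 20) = (r^2 - 4*r + 3)/(r - 4)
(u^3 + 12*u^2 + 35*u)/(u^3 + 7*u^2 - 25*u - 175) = u/(u - 5)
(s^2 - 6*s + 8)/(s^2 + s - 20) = (s - 2)/(s + 5)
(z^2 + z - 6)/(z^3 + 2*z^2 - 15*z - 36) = (z - 2)/(z^2 - z - 12)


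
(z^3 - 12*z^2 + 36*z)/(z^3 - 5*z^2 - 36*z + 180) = z*(z - 6)/(z^2 + z - 30)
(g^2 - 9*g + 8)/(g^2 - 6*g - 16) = (g - 1)/(g + 2)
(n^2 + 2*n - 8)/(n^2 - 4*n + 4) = (n + 4)/(n - 2)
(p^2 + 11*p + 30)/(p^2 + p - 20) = (p + 6)/(p - 4)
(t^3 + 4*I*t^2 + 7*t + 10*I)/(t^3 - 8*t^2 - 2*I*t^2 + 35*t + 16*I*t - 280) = (t^2 - I*t + 2)/(t^2 - t*(8 + 7*I) + 56*I)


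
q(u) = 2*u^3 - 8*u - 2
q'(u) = 6*u^2 - 8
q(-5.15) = -233.98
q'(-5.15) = 151.14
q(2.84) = 21.09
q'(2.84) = 40.39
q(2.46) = 8.09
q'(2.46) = 28.31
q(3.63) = 64.62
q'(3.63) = 71.06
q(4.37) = 129.95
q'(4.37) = 106.58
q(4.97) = 203.77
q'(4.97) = 140.21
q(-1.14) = 4.16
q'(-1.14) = -0.20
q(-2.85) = -25.50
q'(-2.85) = 40.74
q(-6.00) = -386.00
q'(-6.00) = 208.00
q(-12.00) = -3362.00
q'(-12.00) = 856.00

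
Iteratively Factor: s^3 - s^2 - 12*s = (s - 4)*(s^2 + 3*s) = s*(s - 4)*(s + 3)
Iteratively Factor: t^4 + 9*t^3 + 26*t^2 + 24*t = (t + 4)*(t^3 + 5*t^2 + 6*t) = (t + 3)*(t + 4)*(t^2 + 2*t) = (t + 2)*(t + 3)*(t + 4)*(t)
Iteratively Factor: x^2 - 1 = (x + 1)*(x - 1)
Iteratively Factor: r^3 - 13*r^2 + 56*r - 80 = (r - 5)*(r^2 - 8*r + 16) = (r - 5)*(r - 4)*(r - 4)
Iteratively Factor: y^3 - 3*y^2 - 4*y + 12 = (y - 2)*(y^2 - y - 6) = (y - 3)*(y - 2)*(y + 2)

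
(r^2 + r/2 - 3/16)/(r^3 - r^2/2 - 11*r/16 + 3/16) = 1/(r - 1)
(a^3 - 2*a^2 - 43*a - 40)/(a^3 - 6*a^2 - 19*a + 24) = (a^2 + 6*a + 5)/(a^2 + 2*a - 3)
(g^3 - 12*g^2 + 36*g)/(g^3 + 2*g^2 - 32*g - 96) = g*(g - 6)/(g^2 + 8*g + 16)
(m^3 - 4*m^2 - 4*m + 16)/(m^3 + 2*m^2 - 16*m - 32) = (m - 2)/(m + 4)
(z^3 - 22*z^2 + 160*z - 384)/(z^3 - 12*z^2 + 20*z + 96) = (z - 8)/(z + 2)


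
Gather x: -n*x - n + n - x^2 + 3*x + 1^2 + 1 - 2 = -x^2 + x*(3 - n)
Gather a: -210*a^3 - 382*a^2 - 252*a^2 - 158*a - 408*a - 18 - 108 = -210*a^3 - 634*a^2 - 566*a - 126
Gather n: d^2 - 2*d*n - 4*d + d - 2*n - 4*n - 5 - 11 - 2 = d^2 - 3*d + n*(-2*d - 6) - 18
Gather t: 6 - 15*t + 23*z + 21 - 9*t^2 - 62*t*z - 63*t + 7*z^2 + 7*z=-9*t^2 + t*(-62*z - 78) + 7*z^2 + 30*z + 27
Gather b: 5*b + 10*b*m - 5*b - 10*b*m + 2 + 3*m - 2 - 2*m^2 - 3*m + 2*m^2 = 0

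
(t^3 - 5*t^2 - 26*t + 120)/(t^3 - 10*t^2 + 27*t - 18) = (t^2 + t - 20)/(t^2 - 4*t + 3)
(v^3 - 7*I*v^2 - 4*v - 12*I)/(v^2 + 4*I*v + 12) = (v^2 - 5*I*v + 6)/(v + 6*I)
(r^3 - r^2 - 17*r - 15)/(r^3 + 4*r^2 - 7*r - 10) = (r^2 - 2*r - 15)/(r^2 + 3*r - 10)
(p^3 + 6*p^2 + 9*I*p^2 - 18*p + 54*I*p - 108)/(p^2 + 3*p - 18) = (p^2 + 9*I*p - 18)/(p - 3)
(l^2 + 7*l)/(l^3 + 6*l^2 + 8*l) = (l + 7)/(l^2 + 6*l + 8)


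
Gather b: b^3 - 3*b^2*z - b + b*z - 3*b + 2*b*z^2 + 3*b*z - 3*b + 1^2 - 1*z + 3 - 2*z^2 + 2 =b^3 - 3*b^2*z + b*(2*z^2 + 4*z - 7) - 2*z^2 - z + 6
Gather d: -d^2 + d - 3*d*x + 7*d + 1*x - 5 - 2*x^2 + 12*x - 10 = -d^2 + d*(8 - 3*x) - 2*x^2 + 13*x - 15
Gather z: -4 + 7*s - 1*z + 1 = 7*s - z - 3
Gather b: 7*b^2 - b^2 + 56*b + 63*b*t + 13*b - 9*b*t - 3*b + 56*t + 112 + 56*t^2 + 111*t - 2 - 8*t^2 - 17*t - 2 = 6*b^2 + b*(54*t + 66) + 48*t^2 + 150*t + 108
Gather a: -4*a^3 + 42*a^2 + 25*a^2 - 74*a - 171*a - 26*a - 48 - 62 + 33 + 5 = -4*a^3 + 67*a^2 - 271*a - 72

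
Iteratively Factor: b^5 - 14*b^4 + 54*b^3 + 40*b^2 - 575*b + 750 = (b - 5)*(b^4 - 9*b^3 + 9*b^2 + 85*b - 150) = (b - 5)^2*(b^3 - 4*b^2 - 11*b + 30) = (b - 5)^2*(b - 2)*(b^2 - 2*b - 15) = (b - 5)^3*(b - 2)*(b + 3)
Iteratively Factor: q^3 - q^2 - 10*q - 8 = (q + 2)*(q^2 - 3*q - 4) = (q + 1)*(q + 2)*(q - 4)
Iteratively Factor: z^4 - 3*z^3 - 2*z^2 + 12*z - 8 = (z + 2)*(z^3 - 5*z^2 + 8*z - 4) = (z - 2)*(z + 2)*(z^2 - 3*z + 2) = (z - 2)^2*(z + 2)*(z - 1)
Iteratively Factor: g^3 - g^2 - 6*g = (g - 3)*(g^2 + 2*g) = (g - 3)*(g + 2)*(g)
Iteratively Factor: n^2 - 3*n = (n - 3)*(n)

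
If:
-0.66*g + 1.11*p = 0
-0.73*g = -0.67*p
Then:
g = 0.00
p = 0.00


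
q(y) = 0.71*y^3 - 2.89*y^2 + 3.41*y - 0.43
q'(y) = 2.13*y^2 - 5.78*y + 3.41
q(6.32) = 84.92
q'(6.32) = 51.96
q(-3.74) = -90.75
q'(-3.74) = 54.82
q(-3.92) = -100.97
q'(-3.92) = 58.80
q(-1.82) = -20.49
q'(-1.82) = 20.99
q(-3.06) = -58.27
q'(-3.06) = 41.04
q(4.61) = 23.43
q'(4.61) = 22.03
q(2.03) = 0.52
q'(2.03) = 0.45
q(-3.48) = -77.22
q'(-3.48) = 49.32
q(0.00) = -0.43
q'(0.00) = 3.41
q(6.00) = 69.35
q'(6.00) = 45.41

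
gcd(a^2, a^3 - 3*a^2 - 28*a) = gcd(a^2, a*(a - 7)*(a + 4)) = a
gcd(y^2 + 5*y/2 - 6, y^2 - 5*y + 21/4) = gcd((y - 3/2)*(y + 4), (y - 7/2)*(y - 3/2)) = y - 3/2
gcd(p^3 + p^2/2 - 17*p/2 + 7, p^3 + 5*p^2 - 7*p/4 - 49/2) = p^2 + 3*p/2 - 7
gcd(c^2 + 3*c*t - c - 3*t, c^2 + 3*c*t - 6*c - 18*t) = c + 3*t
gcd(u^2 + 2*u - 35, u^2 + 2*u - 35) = u^2 + 2*u - 35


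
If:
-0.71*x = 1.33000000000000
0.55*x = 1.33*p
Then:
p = -0.77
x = -1.87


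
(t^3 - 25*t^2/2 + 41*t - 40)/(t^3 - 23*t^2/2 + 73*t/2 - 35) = (t - 8)/(t - 7)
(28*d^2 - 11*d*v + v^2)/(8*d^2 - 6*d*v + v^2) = (-7*d + v)/(-2*d + v)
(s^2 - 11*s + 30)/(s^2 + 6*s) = (s^2 - 11*s + 30)/(s*(s + 6))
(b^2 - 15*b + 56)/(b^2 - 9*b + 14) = (b - 8)/(b - 2)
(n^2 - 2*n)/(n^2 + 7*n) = (n - 2)/(n + 7)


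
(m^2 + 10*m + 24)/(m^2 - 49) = (m^2 + 10*m + 24)/(m^2 - 49)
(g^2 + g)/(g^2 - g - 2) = g/(g - 2)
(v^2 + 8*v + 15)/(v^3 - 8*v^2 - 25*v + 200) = (v + 3)/(v^2 - 13*v + 40)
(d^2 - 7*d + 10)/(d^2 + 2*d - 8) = (d - 5)/(d + 4)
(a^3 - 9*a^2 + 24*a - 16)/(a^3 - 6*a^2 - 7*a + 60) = (a^2 - 5*a + 4)/(a^2 - 2*a - 15)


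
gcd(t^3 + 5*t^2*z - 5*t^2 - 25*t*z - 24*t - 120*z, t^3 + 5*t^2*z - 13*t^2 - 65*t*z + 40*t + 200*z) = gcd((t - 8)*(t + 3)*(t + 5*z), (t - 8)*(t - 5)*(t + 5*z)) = t^2 + 5*t*z - 8*t - 40*z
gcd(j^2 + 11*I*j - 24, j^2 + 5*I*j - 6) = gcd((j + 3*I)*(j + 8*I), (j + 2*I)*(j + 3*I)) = j + 3*I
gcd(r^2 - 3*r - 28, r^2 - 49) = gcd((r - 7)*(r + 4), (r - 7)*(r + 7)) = r - 7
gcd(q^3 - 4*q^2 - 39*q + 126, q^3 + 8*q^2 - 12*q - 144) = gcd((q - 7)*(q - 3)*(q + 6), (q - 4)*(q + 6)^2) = q + 6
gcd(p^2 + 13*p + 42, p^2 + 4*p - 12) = p + 6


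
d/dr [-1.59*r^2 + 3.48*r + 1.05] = 3.48 - 3.18*r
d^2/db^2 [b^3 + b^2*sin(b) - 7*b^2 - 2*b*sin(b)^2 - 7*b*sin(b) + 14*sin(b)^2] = -b^2*sin(b) + 7*b*sin(b) + 4*b*cos(b) - 4*b*cos(2*b) + 6*b + 2*sin(b) - 4*sin(2*b) - 14*cos(b) + 28*cos(2*b) - 14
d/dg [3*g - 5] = 3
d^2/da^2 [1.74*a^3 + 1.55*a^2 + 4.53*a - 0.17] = 10.44*a + 3.1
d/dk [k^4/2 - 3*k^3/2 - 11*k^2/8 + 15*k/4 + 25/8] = 2*k^3 - 9*k^2/2 - 11*k/4 + 15/4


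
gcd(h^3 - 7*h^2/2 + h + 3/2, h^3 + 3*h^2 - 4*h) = h - 1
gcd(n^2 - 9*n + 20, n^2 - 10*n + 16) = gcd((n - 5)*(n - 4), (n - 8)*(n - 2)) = 1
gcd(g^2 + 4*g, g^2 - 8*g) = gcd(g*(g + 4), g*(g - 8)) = g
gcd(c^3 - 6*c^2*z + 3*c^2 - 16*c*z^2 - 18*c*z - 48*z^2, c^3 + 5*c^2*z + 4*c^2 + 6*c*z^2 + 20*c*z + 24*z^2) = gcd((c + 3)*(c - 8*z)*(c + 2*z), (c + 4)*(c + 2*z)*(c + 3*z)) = c + 2*z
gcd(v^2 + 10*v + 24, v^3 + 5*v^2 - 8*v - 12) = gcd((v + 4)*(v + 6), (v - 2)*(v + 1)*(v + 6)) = v + 6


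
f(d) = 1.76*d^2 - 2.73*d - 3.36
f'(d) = 3.52*d - 2.73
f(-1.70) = 6.37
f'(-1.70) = -8.71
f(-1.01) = 1.19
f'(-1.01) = -6.29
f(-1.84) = 7.62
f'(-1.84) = -9.21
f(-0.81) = 0.01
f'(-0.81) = -5.58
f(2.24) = -0.64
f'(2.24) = 5.15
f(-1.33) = 3.38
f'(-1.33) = -7.41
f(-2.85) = 18.72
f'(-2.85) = -12.76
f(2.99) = 4.21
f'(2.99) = 7.79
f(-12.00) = 282.84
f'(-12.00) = -44.97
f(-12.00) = 282.84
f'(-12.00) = -44.97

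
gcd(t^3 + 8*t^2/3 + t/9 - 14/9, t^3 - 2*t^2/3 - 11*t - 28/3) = t^2 + 10*t/3 + 7/3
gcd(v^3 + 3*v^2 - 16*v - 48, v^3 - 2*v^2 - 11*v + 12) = v^2 - v - 12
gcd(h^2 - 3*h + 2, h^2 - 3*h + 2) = h^2 - 3*h + 2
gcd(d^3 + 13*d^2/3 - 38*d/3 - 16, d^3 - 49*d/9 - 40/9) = d^2 - 5*d/3 - 8/3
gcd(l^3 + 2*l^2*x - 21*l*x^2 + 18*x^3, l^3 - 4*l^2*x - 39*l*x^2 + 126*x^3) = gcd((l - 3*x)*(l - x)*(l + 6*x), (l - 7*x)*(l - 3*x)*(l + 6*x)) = -l^2 - 3*l*x + 18*x^2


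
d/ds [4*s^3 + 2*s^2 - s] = 12*s^2 + 4*s - 1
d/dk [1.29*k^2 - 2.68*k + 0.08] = 2.58*k - 2.68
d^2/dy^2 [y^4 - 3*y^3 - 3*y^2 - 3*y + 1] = 12*y^2 - 18*y - 6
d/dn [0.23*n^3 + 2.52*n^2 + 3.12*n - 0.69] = 0.69*n^2 + 5.04*n + 3.12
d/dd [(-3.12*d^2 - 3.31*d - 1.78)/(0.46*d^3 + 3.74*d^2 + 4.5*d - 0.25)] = (1.4352*d^4 + 3.0452*d^3 + 0.7958*d^2 + 14.8744*d + 8.8375)/(0.2116*d^6 + 3.4408*d^5 + 18.1276*d^4 + 33.43*d^3 + 18.38*d^2 - 2.25*d + 0.0625)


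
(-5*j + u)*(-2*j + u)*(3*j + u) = 30*j^3 - 11*j^2*u - 4*j*u^2 + u^3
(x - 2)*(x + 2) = x^2 - 4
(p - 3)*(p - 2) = p^2 - 5*p + 6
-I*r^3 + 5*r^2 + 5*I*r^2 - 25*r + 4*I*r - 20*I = (r - 5)*(r + 4*I)*(-I*r + 1)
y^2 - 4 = (y - 2)*(y + 2)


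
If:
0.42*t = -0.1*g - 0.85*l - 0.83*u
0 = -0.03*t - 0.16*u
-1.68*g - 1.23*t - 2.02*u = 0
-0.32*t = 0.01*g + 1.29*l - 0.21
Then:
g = 11.32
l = 5.62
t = -22.35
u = 4.19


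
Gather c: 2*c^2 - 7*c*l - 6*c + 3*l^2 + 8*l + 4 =2*c^2 + c*(-7*l - 6) + 3*l^2 + 8*l + 4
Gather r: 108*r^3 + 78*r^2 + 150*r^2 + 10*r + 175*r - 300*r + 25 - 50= 108*r^3 + 228*r^2 - 115*r - 25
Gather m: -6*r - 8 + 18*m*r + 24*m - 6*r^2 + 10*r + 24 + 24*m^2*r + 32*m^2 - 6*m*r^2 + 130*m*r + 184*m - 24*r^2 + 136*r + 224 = m^2*(24*r + 32) + m*(-6*r^2 + 148*r + 208) - 30*r^2 + 140*r + 240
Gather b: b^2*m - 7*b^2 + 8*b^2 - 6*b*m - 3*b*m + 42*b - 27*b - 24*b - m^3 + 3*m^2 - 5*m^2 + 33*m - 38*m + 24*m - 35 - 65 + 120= b^2*(m + 1) + b*(-9*m - 9) - m^3 - 2*m^2 + 19*m + 20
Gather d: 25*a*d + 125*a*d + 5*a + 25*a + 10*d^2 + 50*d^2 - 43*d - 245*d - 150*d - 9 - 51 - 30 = 30*a + 60*d^2 + d*(150*a - 438) - 90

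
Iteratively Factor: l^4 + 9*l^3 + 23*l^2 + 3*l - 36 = (l + 3)*(l^3 + 6*l^2 + 5*l - 12) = (l - 1)*(l + 3)*(l^2 + 7*l + 12) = (l - 1)*(l + 3)^2*(l + 4)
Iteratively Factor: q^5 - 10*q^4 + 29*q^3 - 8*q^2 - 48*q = (q - 4)*(q^4 - 6*q^3 + 5*q^2 + 12*q) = (q - 4)*(q + 1)*(q^3 - 7*q^2 + 12*q) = (q - 4)*(q - 3)*(q + 1)*(q^2 - 4*q) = (q - 4)^2*(q - 3)*(q + 1)*(q)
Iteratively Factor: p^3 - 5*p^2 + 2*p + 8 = (p - 2)*(p^2 - 3*p - 4) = (p - 2)*(p + 1)*(p - 4)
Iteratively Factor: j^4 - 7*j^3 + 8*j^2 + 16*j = (j)*(j^3 - 7*j^2 + 8*j + 16) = j*(j + 1)*(j^2 - 8*j + 16) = j*(j - 4)*(j + 1)*(j - 4)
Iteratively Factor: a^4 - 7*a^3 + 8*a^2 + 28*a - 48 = (a - 2)*(a^3 - 5*a^2 - 2*a + 24) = (a - 3)*(a - 2)*(a^2 - 2*a - 8) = (a - 3)*(a - 2)*(a + 2)*(a - 4)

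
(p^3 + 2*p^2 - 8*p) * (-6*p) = -6*p^4 - 12*p^3 + 48*p^2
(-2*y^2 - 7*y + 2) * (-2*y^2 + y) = 4*y^4 + 12*y^3 - 11*y^2 + 2*y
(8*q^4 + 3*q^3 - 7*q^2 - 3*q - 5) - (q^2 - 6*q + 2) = 8*q^4 + 3*q^3 - 8*q^2 + 3*q - 7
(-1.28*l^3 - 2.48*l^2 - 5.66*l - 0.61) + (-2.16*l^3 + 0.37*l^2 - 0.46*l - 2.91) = -3.44*l^3 - 2.11*l^2 - 6.12*l - 3.52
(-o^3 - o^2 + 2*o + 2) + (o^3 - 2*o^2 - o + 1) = -3*o^2 + o + 3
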